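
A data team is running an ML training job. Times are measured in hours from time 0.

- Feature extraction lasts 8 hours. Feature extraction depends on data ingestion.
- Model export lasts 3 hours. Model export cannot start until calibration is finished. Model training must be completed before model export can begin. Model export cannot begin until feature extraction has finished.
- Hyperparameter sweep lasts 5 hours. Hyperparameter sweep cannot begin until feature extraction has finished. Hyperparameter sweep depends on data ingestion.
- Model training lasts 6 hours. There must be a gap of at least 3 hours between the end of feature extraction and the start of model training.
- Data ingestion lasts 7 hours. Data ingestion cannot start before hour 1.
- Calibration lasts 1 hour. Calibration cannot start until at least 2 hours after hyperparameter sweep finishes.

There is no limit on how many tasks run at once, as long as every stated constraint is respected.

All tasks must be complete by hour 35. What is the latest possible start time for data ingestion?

8

Model export must finish by hour 35; it takes 3 hours, so it must start by 35 − 3 = hour 32.
Calibration feeds into model export (must start by hour 32); so calibration must finish by hour 32 and therefore start by hour 31.
Hyperparameter sweep must finish before calibration (must start by hour 31, minus 2-hour gap → hour 29). With a 5-hour duration, hyperparameter sweep must start by 29 − 5 = hour 24.
Model training must finish before model export (must start by hour 32). With a 6-hour duration, model training must start by 32 − 6 = hour 26.
For feature extraction: hyperparameter sweep (must start by hour 24); model training (must start by hour 26, minus 3-hour gap → hour 23); model export (must start by hour 32). The most restrictive is hour 23; with an 8-hour duration, feature extraction must start by hour 15.
Data ingestion has several dependents: feature extraction (must start by hour 15); hyperparameter sweep (must start by hour 24). The earliest of those limits is hour 15, so data ingestion must start by 15 − 7 = hour 8.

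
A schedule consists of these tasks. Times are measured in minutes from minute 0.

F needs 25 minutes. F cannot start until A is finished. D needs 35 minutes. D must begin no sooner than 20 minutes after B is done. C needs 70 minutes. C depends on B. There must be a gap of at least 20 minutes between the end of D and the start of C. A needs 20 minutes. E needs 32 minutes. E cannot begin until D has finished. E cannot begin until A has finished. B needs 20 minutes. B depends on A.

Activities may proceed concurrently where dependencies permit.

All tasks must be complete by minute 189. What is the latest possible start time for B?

Nothing follows C; the deadline of minute 189 is its only limit. It must start by 189 − 70 = minute 119.
Nothing follows E; the deadline of minute 189 is its only limit. It must start by 189 − 32 = minute 157.
For D: C (must start by minute 119, minus 20-minute gap → minute 99); E (must start by minute 157). The most restrictive is minute 99; with a 35-minute duration, D must start by minute 64.
For B: C (must start by minute 119); D (must start by minute 64, minus 20-minute gap → minute 44). The most restrictive is minute 44; with a 20-minute duration, B must start by minute 24.

24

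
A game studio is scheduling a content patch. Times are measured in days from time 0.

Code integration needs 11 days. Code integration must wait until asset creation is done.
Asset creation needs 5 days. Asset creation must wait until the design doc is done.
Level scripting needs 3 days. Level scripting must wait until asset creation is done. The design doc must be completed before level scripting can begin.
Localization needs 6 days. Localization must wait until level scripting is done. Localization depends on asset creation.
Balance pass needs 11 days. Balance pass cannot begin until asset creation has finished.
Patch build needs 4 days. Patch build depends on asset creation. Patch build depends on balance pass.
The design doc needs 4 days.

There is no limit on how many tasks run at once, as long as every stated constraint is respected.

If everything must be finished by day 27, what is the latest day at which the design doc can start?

Localization has no dependents, so it just needs to finish by day 27. Starting by 27 − 6 = day 21 achieves that.
Level scripting has to be done before localization (must start by day 21). That means finishing by day 21, i.e. starting by 21 − 3 = day 18.
Code integration must finish by day 27; it takes 11 days, so it must start by 27 − 11 = day 16.
To finish by day 27, patch build (duration 4) must start no later than day 23.
Since patch build (must start by day 23) depends on it, balance pass must finish by day 23. Backing off its 11-day duration gives a latest start of day 12.
Asset creation feeds level scripting (must start by day 18); code integration (must start by day 16); balance pass (must start by day 12); localization (must start by day 21); patch build (must start by day 23). Taking the minimum, asset creation must finish by day 12 and start by 12 − 5 = day 7.
For the design doc: asset creation (must start by day 7); level scripting (must start by day 18). The most restrictive is day 7; with a 4-day duration, the design doc must start by day 3.

3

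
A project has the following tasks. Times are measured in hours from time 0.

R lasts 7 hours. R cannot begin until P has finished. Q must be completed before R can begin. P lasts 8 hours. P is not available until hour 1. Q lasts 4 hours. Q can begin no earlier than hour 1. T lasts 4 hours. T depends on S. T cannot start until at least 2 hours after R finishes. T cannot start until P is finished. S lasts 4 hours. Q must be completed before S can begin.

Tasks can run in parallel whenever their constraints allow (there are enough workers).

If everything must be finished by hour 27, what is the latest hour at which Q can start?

T has no dependents, so it just needs to finish by hour 27. Starting by 27 − 4 = hour 23 achieves that.
R must finish before T (must start by hour 23, minus 2-hour gap → hour 21). With a 7-hour duration, R must start by 21 − 7 = hour 14.
Since T (must start by hour 23) depends on it, S must finish by hour 23. Backing off its 4-hour duration gives a latest start of hour 19.
For Q: R (must start by hour 14); S (must start by hour 19). The most restrictive is hour 14; with a 4-hour duration, Q must start by hour 10.

10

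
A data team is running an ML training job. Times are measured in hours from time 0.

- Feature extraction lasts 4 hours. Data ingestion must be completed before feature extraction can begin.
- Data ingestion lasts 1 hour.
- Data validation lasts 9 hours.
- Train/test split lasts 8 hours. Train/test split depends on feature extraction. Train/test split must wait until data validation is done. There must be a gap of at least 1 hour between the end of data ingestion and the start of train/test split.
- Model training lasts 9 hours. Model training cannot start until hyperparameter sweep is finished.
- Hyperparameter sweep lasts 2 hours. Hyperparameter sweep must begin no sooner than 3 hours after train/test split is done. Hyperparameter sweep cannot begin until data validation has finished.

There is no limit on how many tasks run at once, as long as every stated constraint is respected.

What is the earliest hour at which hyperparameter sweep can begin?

Data validation has no prerequisites, so it starts at hour 0 and finishes at hour 9.
Nothing blocks data ingestion, so it runs from hour 0 to hour 1.
Feature extraction waits on data ingestion (finishes hour 1), so it starts at hour 1 and finishes at 1 + 4 = hour 5.
Train/test split cannot start until feature extraction (finishes hour 5); data validation (finishes hour 9); data ingestion (finishes hour 1, plus 1-hour gap → hour 2). The controlling bound is hour 9, so train/test split finishes at 9 + 8 = hour 17.
Hyperparameter sweep waits on train/test split (finishes hour 17, plus 3-hour gap → hour 20); data validation (finishes hour 9). The latest of these is hour 20, which is the earliest hyperparameter sweep can start.

20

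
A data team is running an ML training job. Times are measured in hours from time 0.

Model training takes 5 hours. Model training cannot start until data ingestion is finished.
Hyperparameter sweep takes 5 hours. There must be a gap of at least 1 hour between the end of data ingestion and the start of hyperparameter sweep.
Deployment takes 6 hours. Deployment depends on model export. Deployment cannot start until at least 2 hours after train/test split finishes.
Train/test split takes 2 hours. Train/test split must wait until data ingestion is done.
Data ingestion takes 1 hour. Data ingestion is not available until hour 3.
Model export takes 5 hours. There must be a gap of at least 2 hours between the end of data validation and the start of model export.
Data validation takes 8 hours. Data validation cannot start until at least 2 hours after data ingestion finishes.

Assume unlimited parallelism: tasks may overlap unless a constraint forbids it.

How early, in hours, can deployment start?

21

After its own release at hour 3, data ingestion can start at hour 3 and finishes at hour 4.
After data ingestion (finishes hour 4), train/test split can start at hour 4 and finishes at hour 6.
Data validation cannot begin until data ingestion (finishes hour 4, plus 2-hour gap → hour 6). It runs from hour 6 to 6 + 8 = hour 14.
After data validation (finishes hour 14, plus 2-hour gap → hour 16), model export can start at hour 16 and finishes at hour 21.
Deployment waits on model export (finishes hour 21); train/test split (finishes hour 6, plus 2-hour gap → hour 8). The latest of these is hour 21, which is the earliest deployment can start.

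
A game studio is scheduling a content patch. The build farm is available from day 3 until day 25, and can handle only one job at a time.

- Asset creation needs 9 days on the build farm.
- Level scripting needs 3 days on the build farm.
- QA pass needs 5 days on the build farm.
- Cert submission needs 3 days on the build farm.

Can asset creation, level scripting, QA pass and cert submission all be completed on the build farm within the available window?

Yes

The build farm window is 25 − 3 = 22 days.
Running back to back, the jobs need 9 + 3 + 5 + 3 = 20 days on the build farm.
Since 20 ≤ 22, they fit within the window.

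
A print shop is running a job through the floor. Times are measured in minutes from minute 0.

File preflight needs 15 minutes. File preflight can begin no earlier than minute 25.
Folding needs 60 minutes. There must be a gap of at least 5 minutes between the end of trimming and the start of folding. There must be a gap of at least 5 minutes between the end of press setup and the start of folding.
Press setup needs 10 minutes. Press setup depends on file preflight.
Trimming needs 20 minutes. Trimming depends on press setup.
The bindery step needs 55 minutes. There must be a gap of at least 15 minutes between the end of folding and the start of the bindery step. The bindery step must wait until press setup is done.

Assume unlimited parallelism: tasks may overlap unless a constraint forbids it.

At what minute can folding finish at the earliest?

135

File preflight cannot begin until its own release at minute 25. It runs from minute 25 to 25 + 15 = minute 40.
Press setup cannot begin until file preflight (finishes minute 40). It runs from minute 40 to 40 + 10 = minute 50.
After press setup (finishes minute 50), trimming can start at minute 50 and finishes at minute 70.
Folding cannot start until trimming (finishes minute 70, plus 5-minute gap → minute 75); press setup (finishes minute 50, plus 5-minute gap → minute 55). The controlling bound is minute 75, so folding finishes at 75 + 60 = minute 135.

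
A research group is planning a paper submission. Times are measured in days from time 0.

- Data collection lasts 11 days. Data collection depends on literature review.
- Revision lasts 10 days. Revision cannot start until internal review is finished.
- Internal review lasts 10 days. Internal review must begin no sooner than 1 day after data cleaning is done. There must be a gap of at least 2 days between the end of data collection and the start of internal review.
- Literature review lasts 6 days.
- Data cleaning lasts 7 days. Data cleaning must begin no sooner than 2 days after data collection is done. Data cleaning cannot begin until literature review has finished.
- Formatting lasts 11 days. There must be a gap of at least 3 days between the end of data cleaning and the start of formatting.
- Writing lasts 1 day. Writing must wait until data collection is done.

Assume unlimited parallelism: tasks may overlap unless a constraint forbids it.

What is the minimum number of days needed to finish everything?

47

Literature review has no prerequisites, so it starts at day 0 and finishes at day 6.
Data collection waits on literature review (finishes day 6), so it starts at day 6 and finishes at 6 + 11 = day 17.
After data collection (finishes day 17), writing can start at day 17 and finishes at day 18.
Data cleaning cannot start until data collection (finishes day 17, plus 2-day gap → day 19); literature review (finishes day 6). The controlling bound is day 19, so data cleaning finishes at 19 + 7 = day 26.
Formatting waits on data cleaning (finishes day 26, plus 3-day gap → day 29), so it starts at day 29 and finishes at 29 + 11 = day 40.
Internal review has to wait for data cleaning (finishes day 26, plus 1-day gap → day 27); data collection (finishes day 17, plus 2-day gap → day 19). The latest of these is day 27, so internal review runs day 27 to 27 + 10 = day 37.
After internal review (finishes day 37), revision can start at day 37 and finishes at day 47.
All tasks are finished once the last one completes. Finish times: Literature review at 6, Data collection at 17, Data cleaning at 26, Writing at 18, Internal review at 37, Revision at 47, Formatting at 40. The latest is day 47.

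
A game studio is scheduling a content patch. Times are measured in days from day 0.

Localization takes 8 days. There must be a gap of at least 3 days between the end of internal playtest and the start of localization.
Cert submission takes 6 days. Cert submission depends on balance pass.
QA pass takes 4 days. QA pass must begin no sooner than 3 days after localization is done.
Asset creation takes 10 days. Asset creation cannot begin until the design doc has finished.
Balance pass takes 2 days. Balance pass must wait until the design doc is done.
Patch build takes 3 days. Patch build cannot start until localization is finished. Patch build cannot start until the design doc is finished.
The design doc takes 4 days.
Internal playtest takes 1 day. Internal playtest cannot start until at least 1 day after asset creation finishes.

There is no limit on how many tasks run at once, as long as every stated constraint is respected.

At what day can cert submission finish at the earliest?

12

Nothing blocks the design doc, so it runs from day 0 to day 4.
Balance pass waits on the design doc (finishes day 4), so it starts at day 4 and finishes at 4 + 2 = day 6.
After balance pass (finishes day 6), cert submission can start at day 6 and finishes at day 12.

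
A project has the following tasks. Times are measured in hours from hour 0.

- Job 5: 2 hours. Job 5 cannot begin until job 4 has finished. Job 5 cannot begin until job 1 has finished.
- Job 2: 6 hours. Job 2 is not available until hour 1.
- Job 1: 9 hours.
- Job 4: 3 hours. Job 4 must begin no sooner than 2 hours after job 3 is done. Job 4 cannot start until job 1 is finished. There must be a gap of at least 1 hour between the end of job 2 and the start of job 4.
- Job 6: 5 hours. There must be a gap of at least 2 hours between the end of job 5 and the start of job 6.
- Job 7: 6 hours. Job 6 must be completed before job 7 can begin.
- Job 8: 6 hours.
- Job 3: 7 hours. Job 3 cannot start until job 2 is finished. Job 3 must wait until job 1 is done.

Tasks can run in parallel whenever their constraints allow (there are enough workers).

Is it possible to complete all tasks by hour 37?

Yes

Nothing blocks job 8, so it runs from hour 0 to hour 6.
After its own release at hour 1, job 2 can start at hour 1 and finishes at hour 7.
Job 1 can start immediately at hour 0; it finishes at hour 9.
Job 3 cannot start until job 2 (finishes hour 7); job 1 (finishes hour 9). The controlling bound is hour 9, so job 3 finishes at 9 + 7 = hour 16.
Job 4 cannot start until job 3 (finishes hour 16, plus 2-hour gap → hour 18); job 1 (finishes hour 9); job 2 (finishes hour 7, plus 1-hour gap → hour 8). The controlling bound is hour 18, so job 4 finishes at 18 + 3 = hour 21.
Job 5 needs all of job 4 (finishes hour 21); job 1 (finishes hour 9). That puts its earliest start at hour 21; it finishes at 21 + 2 = hour 23.
Job 6 cannot begin until job 5 (finishes hour 23, plus 2-hour gap → hour 25). It runs from hour 25 to 25 + 5 = hour 30.
Job 7 waits on job 6 (finishes hour 30), so it starts at hour 30 and finishes at 30 + 6 = hour 36.
Every task is finished by hour 36, which is no later than the deadline of 37, so the schedule is feasible.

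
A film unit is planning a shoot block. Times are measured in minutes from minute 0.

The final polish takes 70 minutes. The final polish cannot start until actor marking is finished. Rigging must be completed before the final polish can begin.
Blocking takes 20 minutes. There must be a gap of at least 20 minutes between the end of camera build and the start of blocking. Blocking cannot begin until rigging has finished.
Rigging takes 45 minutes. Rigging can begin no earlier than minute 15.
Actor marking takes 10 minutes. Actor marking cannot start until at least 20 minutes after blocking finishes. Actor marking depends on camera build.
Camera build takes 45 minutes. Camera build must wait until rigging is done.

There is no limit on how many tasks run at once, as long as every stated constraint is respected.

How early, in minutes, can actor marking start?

Rigging waits on its own release at minute 15, so it starts at minute 15 and finishes at 15 + 45 = minute 60.
Camera build cannot begin until rigging (finishes minute 60). It runs from minute 60 to 60 + 45 = minute 105.
For blocking: camera build (finishes minute 105, plus 20-minute gap → minute 125); rigging (finishes minute 60). Taking the maximum gives a start of minute 125, and it finishes at 125 + 20 = minute 145.
Actor marking waits on blocking (finishes minute 145, plus 20-minute gap → minute 165); camera build (finishes minute 105). The latest of these is minute 165, which is the earliest actor marking can start.

165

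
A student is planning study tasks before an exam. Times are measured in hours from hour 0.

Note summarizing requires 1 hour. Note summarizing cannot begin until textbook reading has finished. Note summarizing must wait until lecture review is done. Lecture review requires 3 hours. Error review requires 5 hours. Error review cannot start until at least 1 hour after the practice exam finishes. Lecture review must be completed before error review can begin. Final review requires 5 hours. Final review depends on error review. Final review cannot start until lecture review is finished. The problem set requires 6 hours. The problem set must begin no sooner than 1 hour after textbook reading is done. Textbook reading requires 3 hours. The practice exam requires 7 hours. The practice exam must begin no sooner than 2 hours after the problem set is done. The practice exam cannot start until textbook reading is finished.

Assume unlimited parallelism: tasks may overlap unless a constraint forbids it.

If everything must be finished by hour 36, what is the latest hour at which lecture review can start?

Nothing follows final review; the deadline of hour 36 is its only limit. It must start by 36 − 5 = hour 31.
Since final review (must start by hour 31) depends on it, error review must finish by hour 31. Backing off its 5-hour duration gives a latest start of hour 26.
Note summarizing must finish by hour 36; it takes 1 hour, so it must start by 36 − 1 = hour 35.
Lecture review has several dependents: error review (must start by hour 26); note summarizing (must start by hour 35); final review (must start by hour 31). The earliest of those limits is hour 26, so lecture review must start by 26 − 3 = hour 23.

23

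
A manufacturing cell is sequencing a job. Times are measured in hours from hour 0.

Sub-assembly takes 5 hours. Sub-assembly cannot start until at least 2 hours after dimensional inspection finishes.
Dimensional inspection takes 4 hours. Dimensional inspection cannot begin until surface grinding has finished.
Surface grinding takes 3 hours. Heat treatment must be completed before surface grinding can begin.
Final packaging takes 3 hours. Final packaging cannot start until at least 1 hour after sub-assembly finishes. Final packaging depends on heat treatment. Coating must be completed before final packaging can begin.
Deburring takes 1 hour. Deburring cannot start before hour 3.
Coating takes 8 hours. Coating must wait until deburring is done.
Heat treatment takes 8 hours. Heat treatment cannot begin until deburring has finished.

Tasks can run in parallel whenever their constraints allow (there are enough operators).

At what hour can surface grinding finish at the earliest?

15

Deburring cannot begin until its own release at hour 3. It runs from hour 3 to 3 + 1 = hour 4.
Heat treatment cannot begin until deburring (finishes hour 4). It runs from hour 4 to 4 + 8 = hour 12.
Surface grinding cannot begin until heat treatment (finishes hour 12). It runs from hour 12 to 12 + 3 = hour 15.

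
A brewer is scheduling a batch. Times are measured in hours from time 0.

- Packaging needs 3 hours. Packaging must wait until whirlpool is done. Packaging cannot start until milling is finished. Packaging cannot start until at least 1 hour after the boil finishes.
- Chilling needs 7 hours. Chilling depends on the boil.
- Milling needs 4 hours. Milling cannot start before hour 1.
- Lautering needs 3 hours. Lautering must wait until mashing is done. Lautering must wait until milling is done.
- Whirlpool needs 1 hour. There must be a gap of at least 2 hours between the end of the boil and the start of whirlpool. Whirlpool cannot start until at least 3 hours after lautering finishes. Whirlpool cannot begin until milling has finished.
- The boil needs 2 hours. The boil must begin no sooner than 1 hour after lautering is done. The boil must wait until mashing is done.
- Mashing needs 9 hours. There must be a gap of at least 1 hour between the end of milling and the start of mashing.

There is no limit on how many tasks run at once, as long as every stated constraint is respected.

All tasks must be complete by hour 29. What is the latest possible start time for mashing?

7

Nothing follows packaging; the deadline of hour 29 is its only limit. It must start by 29 − 3 = hour 26.
Whirlpool feeds into packaging (must start by hour 26); so whirlpool must finish by hour 26 and therefore start by hour 25.
Nothing follows chilling; the deadline of hour 29 is its only limit. It must start by 29 − 7 = hour 22.
The boil must finish in time for whirlpool (must start by hour 25, minus 2-hour gap → hour 23); chilling (must start by hour 22); packaging (must start by hour 26, minus 1-hour gap → hour 25). The tightest is hour 22, so the boil must start by 22 − 2 = hour 20.
Lautering must finish in time for the boil (must start by hour 20, minus 1-hour gap → hour 19); whirlpool (must start by hour 25, minus 3-hour gap → hour 22). The tightest is hour 19, so lautering must start by 19 − 3 = hour 16.
Mashing has several dependents: lautering (must start by hour 16); the boil (must start by hour 20). The earliest of those limits is hour 16, so mashing must start by 16 − 9 = hour 7.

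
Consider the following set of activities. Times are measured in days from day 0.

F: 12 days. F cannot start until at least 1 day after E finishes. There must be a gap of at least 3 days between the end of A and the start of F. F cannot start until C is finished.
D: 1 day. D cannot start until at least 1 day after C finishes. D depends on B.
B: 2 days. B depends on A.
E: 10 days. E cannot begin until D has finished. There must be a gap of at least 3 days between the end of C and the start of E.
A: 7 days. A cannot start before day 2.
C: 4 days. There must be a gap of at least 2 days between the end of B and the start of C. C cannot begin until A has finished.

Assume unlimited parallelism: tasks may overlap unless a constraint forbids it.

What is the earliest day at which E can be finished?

30

A cannot begin until its own release at day 2. It runs from day 2 to 2 + 7 = day 9.
B cannot begin until A (finishes day 9). It runs from day 9 to 9 + 2 = day 11.
For C: B (finishes day 11, plus 2-day gap → day 13); A (finishes day 9). Taking the maximum gives a start of day 13, and it finishes at 13 + 4 = day 17.
D needs all of C (finishes day 17, plus 1-day gap → day 18); B (finishes day 11). That puts its earliest start at day 18; it finishes at 18 + 1 = day 19.
E needs all of D (finishes day 19); C (finishes day 17, plus 3-day gap → day 20). That puts its earliest start at day 20; it finishes at 20 + 10 = day 30.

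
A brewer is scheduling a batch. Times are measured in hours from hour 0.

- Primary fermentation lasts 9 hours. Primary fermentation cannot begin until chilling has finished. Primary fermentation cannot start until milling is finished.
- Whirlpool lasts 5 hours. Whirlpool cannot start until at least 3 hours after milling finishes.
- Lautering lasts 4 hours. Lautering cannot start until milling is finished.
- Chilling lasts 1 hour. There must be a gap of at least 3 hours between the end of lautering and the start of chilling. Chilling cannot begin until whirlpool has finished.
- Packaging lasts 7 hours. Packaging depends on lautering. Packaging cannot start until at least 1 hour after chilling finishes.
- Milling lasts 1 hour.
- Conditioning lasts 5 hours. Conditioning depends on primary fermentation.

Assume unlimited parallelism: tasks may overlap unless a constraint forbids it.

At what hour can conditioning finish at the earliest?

24

Nothing blocks milling, so it runs from hour 0 to hour 1.
After milling (finishes hour 1, plus 3-hour gap → hour 4), whirlpool can start at hour 4 and finishes at hour 9.
Lautering waits on milling (finishes hour 1), so it starts at hour 1 and finishes at 1 + 4 = hour 5.
Chilling has to wait for lautering (finishes hour 5, plus 3-hour gap → hour 8); whirlpool (finishes hour 9). The latest of these is hour 9, so chilling runs hour 9 to 9 + 1 = hour 10.
Primary fermentation has to wait for chilling (finishes hour 10); milling (finishes hour 1). The latest of these is hour 10, so primary fermentation runs hour 10 to 10 + 9 = hour 19.
Conditioning cannot begin until primary fermentation (finishes hour 19). It runs from hour 19 to 19 + 5 = hour 24.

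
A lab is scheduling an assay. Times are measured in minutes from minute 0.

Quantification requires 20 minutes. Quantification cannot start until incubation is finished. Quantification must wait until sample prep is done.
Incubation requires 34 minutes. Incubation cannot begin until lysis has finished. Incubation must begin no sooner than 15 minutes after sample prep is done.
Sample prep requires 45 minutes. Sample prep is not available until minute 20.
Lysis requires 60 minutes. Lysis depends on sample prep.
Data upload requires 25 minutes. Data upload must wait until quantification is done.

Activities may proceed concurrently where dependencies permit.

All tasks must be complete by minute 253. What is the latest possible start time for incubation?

174

Data upload has no dependents, so it just needs to finish by minute 253. Starting by 253 − 25 = minute 228 achieves that.
Quantification has to be done before data upload (must start by minute 228). That means finishing by minute 228, i.e. starting by 228 − 20 = minute 208.
Incubation has to be done before quantification (must start by minute 208). That means finishing by minute 208, i.e. starting by 208 − 34 = minute 174.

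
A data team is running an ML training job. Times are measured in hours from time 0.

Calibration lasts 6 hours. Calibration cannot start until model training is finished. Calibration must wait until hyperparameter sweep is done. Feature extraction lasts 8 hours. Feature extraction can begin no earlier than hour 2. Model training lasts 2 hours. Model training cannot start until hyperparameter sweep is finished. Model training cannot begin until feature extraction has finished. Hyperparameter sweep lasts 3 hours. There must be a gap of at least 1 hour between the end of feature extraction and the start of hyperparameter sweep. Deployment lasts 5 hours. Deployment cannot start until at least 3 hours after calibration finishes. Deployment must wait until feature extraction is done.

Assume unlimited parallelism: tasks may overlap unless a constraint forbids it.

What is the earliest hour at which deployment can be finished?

30

After its own release at hour 2, feature extraction can start at hour 2 and finishes at hour 10.
Hyperparameter sweep cannot begin until feature extraction (finishes hour 10, plus 1-hour gap → hour 11). It runs from hour 11 to 11 + 3 = hour 14.
Model training needs all of hyperparameter sweep (finishes hour 14); feature extraction (finishes hour 10). That puts its earliest start at hour 14; it finishes at 14 + 2 = hour 16.
Calibration needs all of model training (finishes hour 16); hyperparameter sweep (finishes hour 14). That puts its earliest start at hour 16; it finishes at 16 + 6 = hour 22.
Deployment cannot start until calibration (finishes hour 22, plus 3-hour gap → hour 25); feature extraction (finishes hour 10). The controlling bound is hour 25, so deployment finishes at 25 + 5 = hour 30.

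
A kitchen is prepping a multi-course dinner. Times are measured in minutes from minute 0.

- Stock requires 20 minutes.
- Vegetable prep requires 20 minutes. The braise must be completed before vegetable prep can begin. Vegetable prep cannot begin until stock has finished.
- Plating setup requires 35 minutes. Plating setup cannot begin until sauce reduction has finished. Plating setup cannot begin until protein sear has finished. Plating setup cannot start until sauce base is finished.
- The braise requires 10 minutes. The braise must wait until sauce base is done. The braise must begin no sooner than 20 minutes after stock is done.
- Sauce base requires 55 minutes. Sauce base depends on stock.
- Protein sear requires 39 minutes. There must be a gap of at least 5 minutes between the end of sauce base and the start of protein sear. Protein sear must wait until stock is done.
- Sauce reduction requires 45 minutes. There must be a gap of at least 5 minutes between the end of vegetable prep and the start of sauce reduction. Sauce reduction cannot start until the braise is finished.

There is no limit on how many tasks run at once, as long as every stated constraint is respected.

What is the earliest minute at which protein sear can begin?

80

Stock can start immediately at minute 0; it finishes at minute 20.
After stock (finishes minute 20), sauce base can start at minute 20 and finishes at minute 75.
Protein sear waits on sauce base (finishes minute 75, plus 5-minute gap → minute 80); stock (finishes minute 20). The latest of these is minute 80, which is the earliest protein sear can start.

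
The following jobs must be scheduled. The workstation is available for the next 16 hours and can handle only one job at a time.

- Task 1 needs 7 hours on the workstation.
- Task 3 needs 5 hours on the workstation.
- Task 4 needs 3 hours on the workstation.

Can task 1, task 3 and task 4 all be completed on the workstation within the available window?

Running back to back, the jobs need 7 + 5 + 3 = 15 hours on the workstation.
Since 15 ≤ 16, they fit within the window.

Yes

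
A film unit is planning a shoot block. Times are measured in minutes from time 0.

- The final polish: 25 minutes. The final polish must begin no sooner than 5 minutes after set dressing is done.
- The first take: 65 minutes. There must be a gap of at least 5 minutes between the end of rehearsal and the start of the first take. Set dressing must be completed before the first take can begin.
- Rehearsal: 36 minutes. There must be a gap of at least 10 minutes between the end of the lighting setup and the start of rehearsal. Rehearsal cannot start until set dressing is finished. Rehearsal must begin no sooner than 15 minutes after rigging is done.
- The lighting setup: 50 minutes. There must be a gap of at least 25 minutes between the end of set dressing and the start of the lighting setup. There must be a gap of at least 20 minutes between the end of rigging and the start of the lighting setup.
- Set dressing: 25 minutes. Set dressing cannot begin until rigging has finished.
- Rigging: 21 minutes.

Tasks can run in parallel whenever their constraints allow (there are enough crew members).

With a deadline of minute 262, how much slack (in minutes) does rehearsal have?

25

Nothing blocks rigging, so it runs from minute 0 to minute 21.
After rigging (finishes minute 21), set dressing can start at minute 21 and finishes at minute 46.
The lighting setup needs all of set dressing (finishes minute 46, plus 25-minute gap → minute 71); rigging (finishes minute 21, plus 20-minute gap → minute 41). That puts its earliest start at minute 71; it finishes at 71 + 50 = minute 121.
For rehearsal: the lighting setup (finishes minute 121, plus 10-minute gap → minute 131); set dressing (finishes minute 46); rigging (finishes minute 21, plus 15-minute gap → minute 36). Taking the maximum gives a start of minute 131, and it finishes at 131 + 36 = minute 167.

Working backward from the deadline:
To finish by minute 262, the first take (duration 65) must start no later than minute 197.
Rehearsal feeds into the first take (must start by minute 197, minus 5-minute gap → minute 192); so rehearsal must finish by minute 192 and therefore start by minute 156.
So rehearsal can start as early as minute 131 and as late as minute 156, giving 156 − 131 = 25 minutes of slack.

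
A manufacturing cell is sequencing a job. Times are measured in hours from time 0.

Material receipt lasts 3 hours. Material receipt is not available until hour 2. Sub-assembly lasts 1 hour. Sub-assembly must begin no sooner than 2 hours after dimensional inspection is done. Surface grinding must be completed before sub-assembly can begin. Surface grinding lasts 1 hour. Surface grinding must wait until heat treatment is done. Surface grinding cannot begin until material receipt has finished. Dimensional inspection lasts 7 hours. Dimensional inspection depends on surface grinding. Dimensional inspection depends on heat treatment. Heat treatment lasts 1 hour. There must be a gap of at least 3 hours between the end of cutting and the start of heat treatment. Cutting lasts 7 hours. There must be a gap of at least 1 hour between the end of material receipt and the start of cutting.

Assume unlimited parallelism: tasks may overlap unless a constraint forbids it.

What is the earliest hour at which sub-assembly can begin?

27

After its own release at hour 2, material receipt can start at hour 2 and finishes at hour 5.
Cutting cannot begin until material receipt (finishes hour 5, plus 1-hour gap → hour 6). It runs from hour 6 to 6 + 7 = hour 13.
After cutting (finishes hour 13, plus 3-hour gap → hour 16), heat treatment can start at hour 16 and finishes at hour 17.
For surface grinding: heat treatment (finishes hour 17); material receipt (finishes hour 5). Taking the maximum gives a start of hour 17, and it finishes at 17 + 1 = hour 18.
For dimensional inspection: surface grinding (finishes hour 18); heat treatment (finishes hour 17). Taking the maximum gives a start of hour 18, and it finishes at 18 + 7 = hour 25.
Sub-assembly waits on dimensional inspection (finishes hour 25, plus 2-hour gap → hour 27); surface grinding (finishes hour 18). The latest of these is hour 27, which is the earliest sub-assembly can start.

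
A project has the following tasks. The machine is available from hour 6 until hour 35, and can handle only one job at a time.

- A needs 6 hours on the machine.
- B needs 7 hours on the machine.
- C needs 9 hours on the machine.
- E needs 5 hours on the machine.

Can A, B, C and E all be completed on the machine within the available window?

The machine window is 35 − 6 = 29 hours.
Running back to back, the jobs need 6 + 7 + 9 + 5 = 27 hours on the machine.
Since 27 ≤ 29, they fit within the window.

Yes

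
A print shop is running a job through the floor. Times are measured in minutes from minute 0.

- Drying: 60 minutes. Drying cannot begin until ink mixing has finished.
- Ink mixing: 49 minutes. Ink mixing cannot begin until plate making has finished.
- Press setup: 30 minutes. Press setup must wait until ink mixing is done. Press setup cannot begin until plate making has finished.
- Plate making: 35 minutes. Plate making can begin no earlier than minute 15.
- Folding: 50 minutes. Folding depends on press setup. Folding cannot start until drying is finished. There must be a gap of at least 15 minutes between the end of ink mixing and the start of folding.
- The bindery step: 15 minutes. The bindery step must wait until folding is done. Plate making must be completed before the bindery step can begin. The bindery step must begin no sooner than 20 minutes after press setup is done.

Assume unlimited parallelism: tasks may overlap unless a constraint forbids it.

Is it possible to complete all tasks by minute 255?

After its own release at minute 15, plate making can start at minute 15 and finishes at minute 50.
Ink mixing cannot begin until plate making (finishes minute 50). It runs from minute 50 to 50 + 49 = minute 99.
Drying waits on ink mixing (finishes minute 99), so it starts at minute 99 and finishes at 99 + 60 = minute 159.
Press setup has to wait for ink mixing (finishes minute 99); plate making (finishes minute 50). The latest of these is minute 99, so press setup runs minute 99 to 99 + 30 = minute 129.
Folding has to wait for press setup (finishes minute 129); drying (finishes minute 159); ink mixing (finishes minute 99, plus 15-minute gap → minute 114). The latest of these is minute 159, so folding runs minute 159 to 159 + 50 = minute 209.
The bindery step cannot start until folding (finishes minute 209); plate making (finishes minute 50); press setup (finishes minute 129, plus 20-minute gap → minute 149). The controlling bound is minute 209, so the bindery step finishes at 209 + 15 = minute 224.
Every task is finished by minute 224, which is no later than the deadline of 255, so the schedule is feasible.

Yes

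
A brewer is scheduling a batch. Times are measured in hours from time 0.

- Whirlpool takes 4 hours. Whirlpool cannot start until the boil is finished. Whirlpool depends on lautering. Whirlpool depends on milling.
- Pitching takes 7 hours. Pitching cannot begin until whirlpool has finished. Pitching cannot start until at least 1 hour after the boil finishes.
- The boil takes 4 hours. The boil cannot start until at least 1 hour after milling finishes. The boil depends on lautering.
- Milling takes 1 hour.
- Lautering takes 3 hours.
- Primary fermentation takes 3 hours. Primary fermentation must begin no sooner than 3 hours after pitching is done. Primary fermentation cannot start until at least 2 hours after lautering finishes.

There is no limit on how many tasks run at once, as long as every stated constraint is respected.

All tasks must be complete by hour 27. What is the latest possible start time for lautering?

To finish by hour 27, primary fermentation (duration 3) must start no later than hour 24.
Since primary fermentation (must start by hour 24, minus 3-hour gap → hour 21) depends on it, pitching must finish by hour 21. Backing off its 7-hour duration gives a latest start of hour 14.
Whirlpool feeds into pitching (must start by hour 14); so whirlpool must finish by hour 14 and therefore start by hour 10.
The boil feeds whirlpool (must start by hour 10); pitching (must start by hour 14, minus 1-hour gap → hour 13). Taking the minimum, the boil must finish by hour 10 and start by 10 − 4 = hour 6.
Lautering feeds the boil (must start by hour 6); whirlpool (must start by hour 10); primary fermentation (must start by hour 24, minus 2-hour gap → hour 22). Taking the minimum, lautering must finish by hour 6 and start by 6 − 3 = hour 3.

3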